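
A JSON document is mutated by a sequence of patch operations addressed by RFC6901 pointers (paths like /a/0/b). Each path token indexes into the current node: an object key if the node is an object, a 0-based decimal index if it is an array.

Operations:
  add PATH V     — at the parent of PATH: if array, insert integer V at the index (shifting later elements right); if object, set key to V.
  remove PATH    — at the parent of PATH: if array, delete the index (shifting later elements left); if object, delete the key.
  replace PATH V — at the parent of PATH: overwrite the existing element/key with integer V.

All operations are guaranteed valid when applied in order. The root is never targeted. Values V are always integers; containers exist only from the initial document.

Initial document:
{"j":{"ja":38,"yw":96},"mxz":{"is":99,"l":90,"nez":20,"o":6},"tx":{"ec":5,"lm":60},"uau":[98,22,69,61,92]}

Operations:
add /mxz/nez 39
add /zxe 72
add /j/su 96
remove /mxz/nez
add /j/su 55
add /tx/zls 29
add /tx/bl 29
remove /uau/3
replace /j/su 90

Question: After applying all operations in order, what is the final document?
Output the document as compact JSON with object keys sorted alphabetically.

Answer: {"j":{"ja":38,"su":90,"yw":96},"mxz":{"is":99,"l":90,"o":6},"tx":{"bl":29,"ec":5,"lm":60,"zls":29},"uau":[98,22,69,92],"zxe":72}

Derivation:
After op 1 (add /mxz/nez 39): {"j":{"ja":38,"yw":96},"mxz":{"is":99,"l":90,"nez":39,"o":6},"tx":{"ec":5,"lm":60},"uau":[98,22,69,61,92]}
After op 2 (add /zxe 72): {"j":{"ja":38,"yw":96},"mxz":{"is":99,"l":90,"nez":39,"o":6},"tx":{"ec":5,"lm":60},"uau":[98,22,69,61,92],"zxe":72}
After op 3 (add /j/su 96): {"j":{"ja":38,"su":96,"yw":96},"mxz":{"is":99,"l":90,"nez":39,"o":6},"tx":{"ec":5,"lm":60},"uau":[98,22,69,61,92],"zxe":72}
After op 4 (remove /mxz/nez): {"j":{"ja":38,"su":96,"yw":96},"mxz":{"is":99,"l":90,"o":6},"tx":{"ec":5,"lm":60},"uau":[98,22,69,61,92],"zxe":72}
After op 5 (add /j/su 55): {"j":{"ja":38,"su":55,"yw":96},"mxz":{"is":99,"l":90,"o":6},"tx":{"ec":5,"lm":60},"uau":[98,22,69,61,92],"zxe":72}
After op 6 (add /tx/zls 29): {"j":{"ja":38,"su":55,"yw":96},"mxz":{"is":99,"l":90,"o":6},"tx":{"ec":5,"lm":60,"zls":29},"uau":[98,22,69,61,92],"zxe":72}
After op 7 (add /tx/bl 29): {"j":{"ja":38,"su":55,"yw":96},"mxz":{"is":99,"l":90,"o":6},"tx":{"bl":29,"ec":5,"lm":60,"zls":29},"uau":[98,22,69,61,92],"zxe":72}
After op 8 (remove /uau/3): {"j":{"ja":38,"su":55,"yw":96},"mxz":{"is":99,"l":90,"o":6},"tx":{"bl":29,"ec":5,"lm":60,"zls":29},"uau":[98,22,69,92],"zxe":72}
After op 9 (replace /j/su 90): {"j":{"ja":38,"su":90,"yw":96},"mxz":{"is":99,"l":90,"o":6},"tx":{"bl":29,"ec":5,"lm":60,"zls":29},"uau":[98,22,69,92],"zxe":72}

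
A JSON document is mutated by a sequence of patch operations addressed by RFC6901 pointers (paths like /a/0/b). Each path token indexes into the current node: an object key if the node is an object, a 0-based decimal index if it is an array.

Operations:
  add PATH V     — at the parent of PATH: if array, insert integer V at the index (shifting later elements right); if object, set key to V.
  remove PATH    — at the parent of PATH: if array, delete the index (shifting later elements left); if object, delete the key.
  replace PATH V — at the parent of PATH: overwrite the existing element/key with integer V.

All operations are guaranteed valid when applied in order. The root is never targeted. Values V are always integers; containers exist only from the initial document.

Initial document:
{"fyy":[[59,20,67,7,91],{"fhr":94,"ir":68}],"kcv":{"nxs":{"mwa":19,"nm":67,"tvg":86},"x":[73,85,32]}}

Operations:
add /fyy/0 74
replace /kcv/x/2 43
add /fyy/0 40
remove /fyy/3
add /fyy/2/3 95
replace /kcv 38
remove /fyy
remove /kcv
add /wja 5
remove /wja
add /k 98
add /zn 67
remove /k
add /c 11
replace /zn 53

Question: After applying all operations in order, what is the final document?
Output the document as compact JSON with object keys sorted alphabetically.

After op 1 (add /fyy/0 74): {"fyy":[74,[59,20,67,7,91],{"fhr":94,"ir":68}],"kcv":{"nxs":{"mwa":19,"nm":67,"tvg":86},"x":[73,85,32]}}
After op 2 (replace /kcv/x/2 43): {"fyy":[74,[59,20,67,7,91],{"fhr":94,"ir":68}],"kcv":{"nxs":{"mwa":19,"nm":67,"tvg":86},"x":[73,85,43]}}
After op 3 (add /fyy/0 40): {"fyy":[40,74,[59,20,67,7,91],{"fhr":94,"ir":68}],"kcv":{"nxs":{"mwa":19,"nm":67,"tvg":86},"x":[73,85,43]}}
After op 4 (remove /fyy/3): {"fyy":[40,74,[59,20,67,7,91]],"kcv":{"nxs":{"mwa":19,"nm":67,"tvg":86},"x":[73,85,43]}}
After op 5 (add /fyy/2/3 95): {"fyy":[40,74,[59,20,67,95,7,91]],"kcv":{"nxs":{"mwa":19,"nm":67,"tvg":86},"x":[73,85,43]}}
After op 6 (replace /kcv 38): {"fyy":[40,74,[59,20,67,95,7,91]],"kcv":38}
After op 7 (remove /fyy): {"kcv":38}
After op 8 (remove /kcv): {}
After op 9 (add /wja 5): {"wja":5}
After op 10 (remove /wja): {}
After op 11 (add /k 98): {"k":98}
After op 12 (add /zn 67): {"k":98,"zn":67}
After op 13 (remove /k): {"zn":67}
After op 14 (add /c 11): {"c":11,"zn":67}
After op 15 (replace /zn 53): {"c":11,"zn":53}

Answer: {"c":11,"zn":53}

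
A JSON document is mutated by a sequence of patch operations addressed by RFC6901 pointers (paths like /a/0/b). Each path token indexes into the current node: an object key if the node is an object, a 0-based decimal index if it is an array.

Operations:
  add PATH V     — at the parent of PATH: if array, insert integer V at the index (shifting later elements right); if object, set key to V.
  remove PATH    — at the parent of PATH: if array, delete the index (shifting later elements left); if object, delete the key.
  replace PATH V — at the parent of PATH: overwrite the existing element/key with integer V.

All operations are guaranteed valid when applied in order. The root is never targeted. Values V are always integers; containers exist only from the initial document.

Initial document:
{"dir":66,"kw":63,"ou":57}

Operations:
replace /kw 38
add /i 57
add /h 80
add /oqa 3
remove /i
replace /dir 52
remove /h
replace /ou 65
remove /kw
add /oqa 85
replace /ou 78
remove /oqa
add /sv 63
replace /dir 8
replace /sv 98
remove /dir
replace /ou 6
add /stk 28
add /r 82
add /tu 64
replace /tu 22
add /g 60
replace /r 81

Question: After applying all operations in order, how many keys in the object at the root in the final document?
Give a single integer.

After op 1 (replace /kw 38): {"dir":66,"kw":38,"ou":57}
After op 2 (add /i 57): {"dir":66,"i":57,"kw":38,"ou":57}
After op 3 (add /h 80): {"dir":66,"h":80,"i":57,"kw":38,"ou":57}
After op 4 (add /oqa 3): {"dir":66,"h":80,"i":57,"kw":38,"oqa":3,"ou":57}
After op 5 (remove /i): {"dir":66,"h":80,"kw":38,"oqa":3,"ou":57}
After op 6 (replace /dir 52): {"dir":52,"h":80,"kw":38,"oqa":3,"ou":57}
After op 7 (remove /h): {"dir":52,"kw":38,"oqa":3,"ou":57}
After op 8 (replace /ou 65): {"dir":52,"kw":38,"oqa":3,"ou":65}
After op 9 (remove /kw): {"dir":52,"oqa":3,"ou":65}
After op 10 (add /oqa 85): {"dir":52,"oqa":85,"ou":65}
After op 11 (replace /ou 78): {"dir":52,"oqa":85,"ou":78}
After op 12 (remove /oqa): {"dir":52,"ou":78}
After op 13 (add /sv 63): {"dir":52,"ou":78,"sv":63}
After op 14 (replace /dir 8): {"dir":8,"ou":78,"sv":63}
After op 15 (replace /sv 98): {"dir":8,"ou":78,"sv":98}
After op 16 (remove /dir): {"ou":78,"sv":98}
After op 17 (replace /ou 6): {"ou":6,"sv":98}
After op 18 (add /stk 28): {"ou":6,"stk":28,"sv":98}
After op 19 (add /r 82): {"ou":6,"r":82,"stk":28,"sv":98}
After op 20 (add /tu 64): {"ou":6,"r":82,"stk":28,"sv":98,"tu":64}
After op 21 (replace /tu 22): {"ou":6,"r":82,"stk":28,"sv":98,"tu":22}
After op 22 (add /g 60): {"g":60,"ou":6,"r":82,"stk":28,"sv":98,"tu":22}
After op 23 (replace /r 81): {"g":60,"ou":6,"r":81,"stk":28,"sv":98,"tu":22}
Size at the root: 6

Answer: 6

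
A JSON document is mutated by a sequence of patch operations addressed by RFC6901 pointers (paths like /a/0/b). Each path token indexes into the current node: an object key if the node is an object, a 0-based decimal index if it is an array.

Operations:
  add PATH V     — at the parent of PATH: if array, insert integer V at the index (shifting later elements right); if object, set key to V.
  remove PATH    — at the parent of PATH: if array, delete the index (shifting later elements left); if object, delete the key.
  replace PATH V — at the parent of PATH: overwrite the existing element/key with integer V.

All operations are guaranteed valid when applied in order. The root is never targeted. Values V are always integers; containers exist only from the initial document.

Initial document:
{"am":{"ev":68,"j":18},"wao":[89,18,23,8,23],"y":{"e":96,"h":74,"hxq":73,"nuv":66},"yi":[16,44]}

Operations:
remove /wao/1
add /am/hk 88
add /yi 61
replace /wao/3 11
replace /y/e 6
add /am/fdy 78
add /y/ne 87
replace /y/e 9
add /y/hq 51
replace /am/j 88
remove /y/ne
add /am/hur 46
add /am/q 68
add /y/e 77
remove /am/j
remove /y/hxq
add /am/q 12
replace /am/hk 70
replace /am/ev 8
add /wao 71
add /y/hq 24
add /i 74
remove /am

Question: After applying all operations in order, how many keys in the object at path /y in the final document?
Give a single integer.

Answer: 4

Derivation:
After op 1 (remove /wao/1): {"am":{"ev":68,"j":18},"wao":[89,23,8,23],"y":{"e":96,"h":74,"hxq":73,"nuv":66},"yi":[16,44]}
After op 2 (add /am/hk 88): {"am":{"ev":68,"hk":88,"j":18},"wao":[89,23,8,23],"y":{"e":96,"h":74,"hxq":73,"nuv":66},"yi":[16,44]}
After op 3 (add /yi 61): {"am":{"ev":68,"hk":88,"j":18},"wao":[89,23,8,23],"y":{"e":96,"h":74,"hxq":73,"nuv":66},"yi":61}
After op 4 (replace /wao/3 11): {"am":{"ev":68,"hk":88,"j":18},"wao":[89,23,8,11],"y":{"e":96,"h":74,"hxq":73,"nuv":66},"yi":61}
After op 5 (replace /y/e 6): {"am":{"ev":68,"hk":88,"j":18},"wao":[89,23,8,11],"y":{"e":6,"h":74,"hxq":73,"nuv":66},"yi":61}
After op 6 (add /am/fdy 78): {"am":{"ev":68,"fdy":78,"hk":88,"j":18},"wao":[89,23,8,11],"y":{"e":6,"h":74,"hxq":73,"nuv":66},"yi":61}
After op 7 (add /y/ne 87): {"am":{"ev":68,"fdy":78,"hk":88,"j":18},"wao":[89,23,8,11],"y":{"e":6,"h":74,"hxq":73,"ne":87,"nuv":66},"yi":61}
After op 8 (replace /y/e 9): {"am":{"ev":68,"fdy":78,"hk":88,"j":18},"wao":[89,23,8,11],"y":{"e":9,"h":74,"hxq":73,"ne":87,"nuv":66},"yi":61}
After op 9 (add /y/hq 51): {"am":{"ev":68,"fdy":78,"hk":88,"j":18},"wao":[89,23,8,11],"y":{"e":9,"h":74,"hq":51,"hxq":73,"ne":87,"nuv":66},"yi":61}
After op 10 (replace /am/j 88): {"am":{"ev":68,"fdy":78,"hk":88,"j":88},"wao":[89,23,8,11],"y":{"e":9,"h":74,"hq":51,"hxq":73,"ne":87,"nuv":66},"yi":61}
After op 11 (remove /y/ne): {"am":{"ev":68,"fdy":78,"hk":88,"j":88},"wao":[89,23,8,11],"y":{"e":9,"h":74,"hq":51,"hxq":73,"nuv":66},"yi":61}
After op 12 (add /am/hur 46): {"am":{"ev":68,"fdy":78,"hk":88,"hur":46,"j":88},"wao":[89,23,8,11],"y":{"e":9,"h":74,"hq":51,"hxq":73,"nuv":66},"yi":61}
After op 13 (add /am/q 68): {"am":{"ev":68,"fdy":78,"hk":88,"hur":46,"j":88,"q":68},"wao":[89,23,8,11],"y":{"e":9,"h":74,"hq":51,"hxq":73,"nuv":66},"yi":61}
After op 14 (add /y/e 77): {"am":{"ev":68,"fdy":78,"hk":88,"hur":46,"j":88,"q":68},"wao":[89,23,8,11],"y":{"e":77,"h":74,"hq":51,"hxq":73,"nuv":66},"yi":61}
After op 15 (remove /am/j): {"am":{"ev":68,"fdy":78,"hk":88,"hur":46,"q":68},"wao":[89,23,8,11],"y":{"e":77,"h":74,"hq":51,"hxq":73,"nuv":66},"yi":61}
After op 16 (remove /y/hxq): {"am":{"ev":68,"fdy":78,"hk":88,"hur":46,"q":68},"wao":[89,23,8,11],"y":{"e":77,"h":74,"hq":51,"nuv":66},"yi":61}
After op 17 (add /am/q 12): {"am":{"ev":68,"fdy":78,"hk":88,"hur":46,"q":12},"wao":[89,23,8,11],"y":{"e":77,"h":74,"hq":51,"nuv":66},"yi":61}
After op 18 (replace /am/hk 70): {"am":{"ev":68,"fdy":78,"hk":70,"hur":46,"q":12},"wao":[89,23,8,11],"y":{"e":77,"h":74,"hq":51,"nuv":66},"yi":61}
After op 19 (replace /am/ev 8): {"am":{"ev":8,"fdy":78,"hk":70,"hur":46,"q":12},"wao":[89,23,8,11],"y":{"e":77,"h":74,"hq":51,"nuv":66},"yi":61}
After op 20 (add /wao 71): {"am":{"ev":8,"fdy":78,"hk":70,"hur":46,"q":12},"wao":71,"y":{"e":77,"h":74,"hq":51,"nuv":66},"yi":61}
After op 21 (add /y/hq 24): {"am":{"ev":8,"fdy":78,"hk":70,"hur":46,"q":12},"wao":71,"y":{"e":77,"h":74,"hq":24,"nuv":66},"yi":61}
After op 22 (add /i 74): {"am":{"ev":8,"fdy":78,"hk":70,"hur":46,"q":12},"i":74,"wao":71,"y":{"e":77,"h":74,"hq":24,"nuv":66},"yi":61}
After op 23 (remove /am): {"i":74,"wao":71,"y":{"e":77,"h":74,"hq":24,"nuv":66},"yi":61}
Size at path /y: 4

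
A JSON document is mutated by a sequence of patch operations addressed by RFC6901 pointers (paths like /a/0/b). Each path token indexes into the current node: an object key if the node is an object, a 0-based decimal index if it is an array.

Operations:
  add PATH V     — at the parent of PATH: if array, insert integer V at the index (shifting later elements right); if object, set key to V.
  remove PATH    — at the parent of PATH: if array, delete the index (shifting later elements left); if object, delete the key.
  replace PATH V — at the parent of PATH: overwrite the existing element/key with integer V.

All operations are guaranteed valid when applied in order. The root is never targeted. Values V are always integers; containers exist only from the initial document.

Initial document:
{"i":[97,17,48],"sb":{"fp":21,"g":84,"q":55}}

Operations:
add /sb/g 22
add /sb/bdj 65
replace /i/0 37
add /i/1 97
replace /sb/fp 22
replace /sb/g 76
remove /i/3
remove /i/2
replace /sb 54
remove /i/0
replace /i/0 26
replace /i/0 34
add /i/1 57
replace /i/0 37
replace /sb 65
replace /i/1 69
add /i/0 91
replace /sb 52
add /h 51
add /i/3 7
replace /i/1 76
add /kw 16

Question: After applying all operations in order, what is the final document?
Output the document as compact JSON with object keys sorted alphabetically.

After op 1 (add /sb/g 22): {"i":[97,17,48],"sb":{"fp":21,"g":22,"q":55}}
After op 2 (add /sb/bdj 65): {"i":[97,17,48],"sb":{"bdj":65,"fp":21,"g":22,"q":55}}
After op 3 (replace /i/0 37): {"i":[37,17,48],"sb":{"bdj":65,"fp":21,"g":22,"q":55}}
After op 4 (add /i/1 97): {"i":[37,97,17,48],"sb":{"bdj":65,"fp":21,"g":22,"q":55}}
After op 5 (replace /sb/fp 22): {"i":[37,97,17,48],"sb":{"bdj":65,"fp":22,"g":22,"q":55}}
After op 6 (replace /sb/g 76): {"i":[37,97,17,48],"sb":{"bdj":65,"fp":22,"g":76,"q":55}}
After op 7 (remove /i/3): {"i":[37,97,17],"sb":{"bdj":65,"fp":22,"g":76,"q":55}}
After op 8 (remove /i/2): {"i":[37,97],"sb":{"bdj":65,"fp":22,"g":76,"q":55}}
After op 9 (replace /sb 54): {"i":[37,97],"sb":54}
After op 10 (remove /i/0): {"i":[97],"sb":54}
After op 11 (replace /i/0 26): {"i":[26],"sb":54}
After op 12 (replace /i/0 34): {"i":[34],"sb":54}
After op 13 (add /i/1 57): {"i":[34,57],"sb":54}
After op 14 (replace /i/0 37): {"i":[37,57],"sb":54}
After op 15 (replace /sb 65): {"i":[37,57],"sb":65}
After op 16 (replace /i/1 69): {"i":[37,69],"sb":65}
After op 17 (add /i/0 91): {"i":[91,37,69],"sb":65}
After op 18 (replace /sb 52): {"i":[91,37,69],"sb":52}
After op 19 (add /h 51): {"h":51,"i":[91,37,69],"sb":52}
After op 20 (add /i/3 7): {"h":51,"i":[91,37,69,7],"sb":52}
After op 21 (replace /i/1 76): {"h":51,"i":[91,76,69,7],"sb":52}
After op 22 (add /kw 16): {"h":51,"i":[91,76,69,7],"kw":16,"sb":52}

Answer: {"h":51,"i":[91,76,69,7],"kw":16,"sb":52}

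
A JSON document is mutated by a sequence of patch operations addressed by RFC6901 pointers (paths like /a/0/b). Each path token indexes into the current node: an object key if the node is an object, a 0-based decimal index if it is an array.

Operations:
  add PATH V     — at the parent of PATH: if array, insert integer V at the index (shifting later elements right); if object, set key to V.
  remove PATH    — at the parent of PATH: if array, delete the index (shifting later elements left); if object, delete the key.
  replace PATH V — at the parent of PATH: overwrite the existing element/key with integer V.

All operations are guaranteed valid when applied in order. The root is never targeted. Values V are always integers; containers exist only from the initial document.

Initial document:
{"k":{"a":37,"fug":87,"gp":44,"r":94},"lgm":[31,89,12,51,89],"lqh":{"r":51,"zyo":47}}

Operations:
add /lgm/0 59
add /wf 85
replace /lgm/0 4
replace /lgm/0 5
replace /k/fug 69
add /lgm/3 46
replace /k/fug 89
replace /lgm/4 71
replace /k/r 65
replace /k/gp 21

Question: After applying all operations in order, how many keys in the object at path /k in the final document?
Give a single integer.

Answer: 4

Derivation:
After op 1 (add /lgm/0 59): {"k":{"a":37,"fug":87,"gp":44,"r":94},"lgm":[59,31,89,12,51,89],"lqh":{"r":51,"zyo":47}}
After op 2 (add /wf 85): {"k":{"a":37,"fug":87,"gp":44,"r":94},"lgm":[59,31,89,12,51,89],"lqh":{"r":51,"zyo":47},"wf":85}
After op 3 (replace /lgm/0 4): {"k":{"a":37,"fug":87,"gp":44,"r":94},"lgm":[4,31,89,12,51,89],"lqh":{"r":51,"zyo":47},"wf":85}
After op 4 (replace /lgm/0 5): {"k":{"a":37,"fug":87,"gp":44,"r":94},"lgm":[5,31,89,12,51,89],"lqh":{"r":51,"zyo":47},"wf":85}
After op 5 (replace /k/fug 69): {"k":{"a":37,"fug":69,"gp":44,"r":94},"lgm":[5,31,89,12,51,89],"lqh":{"r":51,"zyo":47},"wf":85}
After op 6 (add /lgm/3 46): {"k":{"a":37,"fug":69,"gp":44,"r":94},"lgm":[5,31,89,46,12,51,89],"lqh":{"r":51,"zyo":47},"wf":85}
After op 7 (replace /k/fug 89): {"k":{"a":37,"fug":89,"gp":44,"r":94},"lgm":[5,31,89,46,12,51,89],"lqh":{"r":51,"zyo":47},"wf":85}
After op 8 (replace /lgm/4 71): {"k":{"a":37,"fug":89,"gp":44,"r":94},"lgm":[5,31,89,46,71,51,89],"lqh":{"r":51,"zyo":47},"wf":85}
After op 9 (replace /k/r 65): {"k":{"a":37,"fug":89,"gp":44,"r":65},"lgm":[5,31,89,46,71,51,89],"lqh":{"r":51,"zyo":47},"wf":85}
After op 10 (replace /k/gp 21): {"k":{"a":37,"fug":89,"gp":21,"r":65},"lgm":[5,31,89,46,71,51,89],"lqh":{"r":51,"zyo":47},"wf":85}
Size at path /k: 4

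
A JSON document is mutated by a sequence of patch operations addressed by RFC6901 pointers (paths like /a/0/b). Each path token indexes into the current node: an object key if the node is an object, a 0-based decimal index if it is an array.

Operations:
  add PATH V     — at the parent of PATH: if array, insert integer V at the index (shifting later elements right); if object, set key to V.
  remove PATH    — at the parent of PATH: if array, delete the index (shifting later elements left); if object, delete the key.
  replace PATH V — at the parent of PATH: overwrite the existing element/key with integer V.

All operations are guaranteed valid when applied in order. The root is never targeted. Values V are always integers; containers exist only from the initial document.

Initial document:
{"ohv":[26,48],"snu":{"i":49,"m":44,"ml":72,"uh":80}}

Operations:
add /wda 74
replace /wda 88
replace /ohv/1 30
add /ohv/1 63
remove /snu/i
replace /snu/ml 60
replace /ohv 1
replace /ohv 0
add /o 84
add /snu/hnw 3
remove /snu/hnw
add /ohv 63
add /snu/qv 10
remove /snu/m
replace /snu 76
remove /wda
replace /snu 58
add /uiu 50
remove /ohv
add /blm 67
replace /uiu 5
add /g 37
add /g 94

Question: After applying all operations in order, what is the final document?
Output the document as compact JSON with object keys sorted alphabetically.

After op 1 (add /wda 74): {"ohv":[26,48],"snu":{"i":49,"m":44,"ml":72,"uh":80},"wda":74}
After op 2 (replace /wda 88): {"ohv":[26,48],"snu":{"i":49,"m":44,"ml":72,"uh":80},"wda":88}
After op 3 (replace /ohv/1 30): {"ohv":[26,30],"snu":{"i":49,"m":44,"ml":72,"uh":80},"wda":88}
After op 4 (add /ohv/1 63): {"ohv":[26,63,30],"snu":{"i":49,"m":44,"ml":72,"uh":80},"wda":88}
After op 5 (remove /snu/i): {"ohv":[26,63,30],"snu":{"m":44,"ml":72,"uh":80},"wda":88}
After op 6 (replace /snu/ml 60): {"ohv":[26,63,30],"snu":{"m":44,"ml":60,"uh":80},"wda":88}
After op 7 (replace /ohv 1): {"ohv":1,"snu":{"m":44,"ml":60,"uh":80},"wda":88}
After op 8 (replace /ohv 0): {"ohv":0,"snu":{"m":44,"ml":60,"uh":80},"wda":88}
After op 9 (add /o 84): {"o":84,"ohv":0,"snu":{"m":44,"ml":60,"uh":80},"wda":88}
After op 10 (add /snu/hnw 3): {"o":84,"ohv":0,"snu":{"hnw":3,"m":44,"ml":60,"uh":80},"wda":88}
After op 11 (remove /snu/hnw): {"o":84,"ohv":0,"snu":{"m":44,"ml":60,"uh":80},"wda":88}
After op 12 (add /ohv 63): {"o":84,"ohv":63,"snu":{"m":44,"ml":60,"uh":80},"wda":88}
After op 13 (add /snu/qv 10): {"o":84,"ohv":63,"snu":{"m":44,"ml":60,"qv":10,"uh":80},"wda":88}
After op 14 (remove /snu/m): {"o":84,"ohv":63,"snu":{"ml":60,"qv":10,"uh":80},"wda":88}
After op 15 (replace /snu 76): {"o":84,"ohv":63,"snu":76,"wda":88}
After op 16 (remove /wda): {"o":84,"ohv":63,"snu":76}
After op 17 (replace /snu 58): {"o":84,"ohv":63,"snu":58}
After op 18 (add /uiu 50): {"o":84,"ohv":63,"snu":58,"uiu":50}
After op 19 (remove /ohv): {"o":84,"snu":58,"uiu":50}
After op 20 (add /blm 67): {"blm":67,"o":84,"snu":58,"uiu":50}
After op 21 (replace /uiu 5): {"blm":67,"o":84,"snu":58,"uiu":5}
After op 22 (add /g 37): {"blm":67,"g":37,"o":84,"snu":58,"uiu":5}
After op 23 (add /g 94): {"blm":67,"g":94,"o":84,"snu":58,"uiu":5}

Answer: {"blm":67,"g":94,"o":84,"snu":58,"uiu":5}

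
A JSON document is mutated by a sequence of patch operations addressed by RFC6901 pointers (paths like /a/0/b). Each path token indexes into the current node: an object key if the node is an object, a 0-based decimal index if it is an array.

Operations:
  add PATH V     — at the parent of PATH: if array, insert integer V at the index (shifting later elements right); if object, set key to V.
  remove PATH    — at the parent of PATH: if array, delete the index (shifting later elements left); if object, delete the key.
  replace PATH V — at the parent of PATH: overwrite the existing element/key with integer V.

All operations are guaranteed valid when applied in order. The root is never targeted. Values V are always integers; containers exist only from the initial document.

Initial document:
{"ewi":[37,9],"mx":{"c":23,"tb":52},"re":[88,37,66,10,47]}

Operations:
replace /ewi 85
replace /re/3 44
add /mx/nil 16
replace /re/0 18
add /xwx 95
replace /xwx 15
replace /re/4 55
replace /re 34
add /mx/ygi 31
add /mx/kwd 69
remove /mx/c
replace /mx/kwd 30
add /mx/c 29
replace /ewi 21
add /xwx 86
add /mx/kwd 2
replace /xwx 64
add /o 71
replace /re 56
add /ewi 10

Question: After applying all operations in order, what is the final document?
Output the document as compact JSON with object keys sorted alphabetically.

Answer: {"ewi":10,"mx":{"c":29,"kwd":2,"nil":16,"tb":52,"ygi":31},"o":71,"re":56,"xwx":64}

Derivation:
After op 1 (replace /ewi 85): {"ewi":85,"mx":{"c":23,"tb":52},"re":[88,37,66,10,47]}
After op 2 (replace /re/3 44): {"ewi":85,"mx":{"c":23,"tb":52},"re":[88,37,66,44,47]}
After op 3 (add /mx/nil 16): {"ewi":85,"mx":{"c":23,"nil":16,"tb":52},"re":[88,37,66,44,47]}
After op 4 (replace /re/0 18): {"ewi":85,"mx":{"c":23,"nil":16,"tb":52},"re":[18,37,66,44,47]}
After op 5 (add /xwx 95): {"ewi":85,"mx":{"c":23,"nil":16,"tb":52},"re":[18,37,66,44,47],"xwx":95}
After op 6 (replace /xwx 15): {"ewi":85,"mx":{"c":23,"nil":16,"tb":52},"re":[18,37,66,44,47],"xwx":15}
After op 7 (replace /re/4 55): {"ewi":85,"mx":{"c":23,"nil":16,"tb":52},"re":[18,37,66,44,55],"xwx":15}
After op 8 (replace /re 34): {"ewi":85,"mx":{"c":23,"nil":16,"tb":52},"re":34,"xwx":15}
After op 9 (add /mx/ygi 31): {"ewi":85,"mx":{"c":23,"nil":16,"tb":52,"ygi":31},"re":34,"xwx":15}
After op 10 (add /mx/kwd 69): {"ewi":85,"mx":{"c":23,"kwd":69,"nil":16,"tb":52,"ygi":31},"re":34,"xwx":15}
After op 11 (remove /mx/c): {"ewi":85,"mx":{"kwd":69,"nil":16,"tb":52,"ygi":31},"re":34,"xwx":15}
After op 12 (replace /mx/kwd 30): {"ewi":85,"mx":{"kwd":30,"nil":16,"tb":52,"ygi":31},"re":34,"xwx":15}
After op 13 (add /mx/c 29): {"ewi":85,"mx":{"c":29,"kwd":30,"nil":16,"tb":52,"ygi":31},"re":34,"xwx":15}
After op 14 (replace /ewi 21): {"ewi":21,"mx":{"c":29,"kwd":30,"nil":16,"tb":52,"ygi":31},"re":34,"xwx":15}
After op 15 (add /xwx 86): {"ewi":21,"mx":{"c":29,"kwd":30,"nil":16,"tb":52,"ygi":31},"re":34,"xwx":86}
After op 16 (add /mx/kwd 2): {"ewi":21,"mx":{"c":29,"kwd":2,"nil":16,"tb":52,"ygi":31},"re":34,"xwx":86}
After op 17 (replace /xwx 64): {"ewi":21,"mx":{"c":29,"kwd":2,"nil":16,"tb":52,"ygi":31},"re":34,"xwx":64}
After op 18 (add /o 71): {"ewi":21,"mx":{"c":29,"kwd":2,"nil":16,"tb":52,"ygi":31},"o":71,"re":34,"xwx":64}
After op 19 (replace /re 56): {"ewi":21,"mx":{"c":29,"kwd":2,"nil":16,"tb":52,"ygi":31},"o":71,"re":56,"xwx":64}
After op 20 (add /ewi 10): {"ewi":10,"mx":{"c":29,"kwd":2,"nil":16,"tb":52,"ygi":31},"o":71,"re":56,"xwx":64}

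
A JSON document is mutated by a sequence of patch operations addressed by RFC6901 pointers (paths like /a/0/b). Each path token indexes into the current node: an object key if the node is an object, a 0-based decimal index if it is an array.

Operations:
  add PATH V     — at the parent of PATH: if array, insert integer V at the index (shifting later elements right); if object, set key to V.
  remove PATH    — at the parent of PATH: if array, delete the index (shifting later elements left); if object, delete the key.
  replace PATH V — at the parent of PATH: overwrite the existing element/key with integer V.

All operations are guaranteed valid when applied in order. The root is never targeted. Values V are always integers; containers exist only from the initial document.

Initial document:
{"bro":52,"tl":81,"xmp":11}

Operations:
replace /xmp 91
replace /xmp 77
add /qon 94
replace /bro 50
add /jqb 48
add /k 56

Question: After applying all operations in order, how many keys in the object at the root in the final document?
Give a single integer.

Answer: 6

Derivation:
After op 1 (replace /xmp 91): {"bro":52,"tl":81,"xmp":91}
After op 2 (replace /xmp 77): {"bro":52,"tl":81,"xmp":77}
After op 3 (add /qon 94): {"bro":52,"qon":94,"tl":81,"xmp":77}
After op 4 (replace /bro 50): {"bro":50,"qon":94,"tl":81,"xmp":77}
After op 5 (add /jqb 48): {"bro":50,"jqb":48,"qon":94,"tl":81,"xmp":77}
After op 6 (add /k 56): {"bro":50,"jqb":48,"k":56,"qon":94,"tl":81,"xmp":77}
Size at the root: 6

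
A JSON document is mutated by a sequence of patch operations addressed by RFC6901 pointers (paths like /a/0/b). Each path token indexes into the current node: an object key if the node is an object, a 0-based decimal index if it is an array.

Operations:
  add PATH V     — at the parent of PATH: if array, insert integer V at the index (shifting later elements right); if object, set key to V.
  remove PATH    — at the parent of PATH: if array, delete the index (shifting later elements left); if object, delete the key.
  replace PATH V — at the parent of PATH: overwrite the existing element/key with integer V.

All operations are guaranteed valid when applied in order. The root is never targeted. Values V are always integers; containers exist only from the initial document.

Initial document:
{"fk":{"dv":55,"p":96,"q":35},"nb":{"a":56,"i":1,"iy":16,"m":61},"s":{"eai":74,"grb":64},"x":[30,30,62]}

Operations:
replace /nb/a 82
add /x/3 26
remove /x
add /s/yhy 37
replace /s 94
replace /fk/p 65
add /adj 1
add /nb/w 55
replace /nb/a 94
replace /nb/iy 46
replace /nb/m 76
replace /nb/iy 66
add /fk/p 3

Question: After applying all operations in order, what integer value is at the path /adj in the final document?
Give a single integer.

After op 1 (replace /nb/a 82): {"fk":{"dv":55,"p":96,"q":35},"nb":{"a":82,"i":1,"iy":16,"m":61},"s":{"eai":74,"grb":64},"x":[30,30,62]}
After op 2 (add /x/3 26): {"fk":{"dv":55,"p":96,"q":35},"nb":{"a":82,"i":1,"iy":16,"m":61},"s":{"eai":74,"grb":64},"x":[30,30,62,26]}
After op 3 (remove /x): {"fk":{"dv":55,"p":96,"q":35},"nb":{"a":82,"i":1,"iy":16,"m":61},"s":{"eai":74,"grb":64}}
After op 4 (add /s/yhy 37): {"fk":{"dv":55,"p":96,"q":35},"nb":{"a":82,"i":1,"iy":16,"m":61},"s":{"eai":74,"grb":64,"yhy":37}}
After op 5 (replace /s 94): {"fk":{"dv":55,"p":96,"q":35},"nb":{"a":82,"i":1,"iy":16,"m":61},"s":94}
After op 6 (replace /fk/p 65): {"fk":{"dv":55,"p":65,"q":35},"nb":{"a":82,"i":1,"iy":16,"m":61},"s":94}
After op 7 (add /adj 1): {"adj":1,"fk":{"dv":55,"p":65,"q":35},"nb":{"a":82,"i":1,"iy":16,"m":61},"s":94}
After op 8 (add /nb/w 55): {"adj":1,"fk":{"dv":55,"p":65,"q":35},"nb":{"a":82,"i":1,"iy":16,"m":61,"w":55},"s":94}
After op 9 (replace /nb/a 94): {"adj":1,"fk":{"dv":55,"p":65,"q":35},"nb":{"a":94,"i":1,"iy":16,"m":61,"w":55},"s":94}
After op 10 (replace /nb/iy 46): {"adj":1,"fk":{"dv":55,"p":65,"q":35},"nb":{"a":94,"i":1,"iy":46,"m":61,"w":55},"s":94}
After op 11 (replace /nb/m 76): {"adj":1,"fk":{"dv":55,"p":65,"q":35},"nb":{"a":94,"i":1,"iy":46,"m":76,"w":55},"s":94}
After op 12 (replace /nb/iy 66): {"adj":1,"fk":{"dv":55,"p":65,"q":35},"nb":{"a":94,"i":1,"iy":66,"m":76,"w":55},"s":94}
After op 13 (add /fk/p 3): {"adj":1,"fk":{"dv":55,"p":3,"q":35},"nb":{"a":94,"i":1,"iy":66,"m":76,"w":55},"s":94}
Value at /adj: 1

Answer: 1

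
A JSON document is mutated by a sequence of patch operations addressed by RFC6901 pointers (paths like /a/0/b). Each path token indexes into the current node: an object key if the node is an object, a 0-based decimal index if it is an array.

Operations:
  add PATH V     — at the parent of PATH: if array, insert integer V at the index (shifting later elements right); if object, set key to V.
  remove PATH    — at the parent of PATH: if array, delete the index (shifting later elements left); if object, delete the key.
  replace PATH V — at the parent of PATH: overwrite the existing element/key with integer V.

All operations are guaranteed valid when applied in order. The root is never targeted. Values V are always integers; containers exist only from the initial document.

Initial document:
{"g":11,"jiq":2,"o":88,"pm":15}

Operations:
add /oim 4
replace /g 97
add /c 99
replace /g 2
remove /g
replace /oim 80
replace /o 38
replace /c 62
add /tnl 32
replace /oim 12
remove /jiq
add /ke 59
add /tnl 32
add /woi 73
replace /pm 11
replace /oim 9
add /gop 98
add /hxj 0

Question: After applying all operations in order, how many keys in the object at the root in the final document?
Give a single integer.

After op 1 (add /oim 4): {"g":11,"jiq":2,"o":88,"oim":4,"pm":15}
After op 2 (replace /g 97): {"g":97,"jiq":2,"o":88,"oim":4,"pm":15}
After op 3 (add /c 99): {"c":99,"g":97,"jiq":2,"o":88,"oim":4,"pm":15}
After op 4 (replace /g 2): {"c":99,"g":2,"jiq":2,"o":88,"oim":4,"pm":15}
After op 5 (remove /g): {"c":99,"jiq":2,"o":88,"oim":4,"pm":15}
After op 6 (replace /oim 80): {"c":99,"jiq":2,"o":88,"oim":80,"pm":15}
After op 7 (replace /o 38): {"c":99,"jiq":2,"o":38,"oim":80,"pm":15}
After op 8 (replace /c 62): {"c":62,"jiq":2,"o":38,"oim":80,"pm":15}
After op 9 (add /tnl 32): {"c":62,"jiq":2,"o":38,"oim":80,"pm":15,"tnl":32}
After op 10 (replace /oim 12): {"c":62,"jiq":2,"o":38,"oim":12,"pm":15,"tnl":32}
After op 11 (remove /jiq): {"c":62,"o":38,"oim":12,"pm":15,"tnl":32}
After op 12 (add /ke 59): {"c":62,"ke":59,"o":38,"oim":12,"pm":15,"tnl":32}
After op 13 (add /tnl 32): {"c":62,"ke":59,"o":38,"oim":12,"pm":15,"tnl":32}
After op 14 (add /woi 73): {"c":62,"ke":59,"o":38,"oim":12,"pm":15,"tnl":32,"woi":73}
After op 15 (replace /pm 11): {"c":62,"ke":59,"o":38,"oim":12,"pm":11,"tnl":32,"woi":73}
After op 16 (replace /oim 9): {"c":62,"ke":59,"o":38,"oim":9,"pm":11,"tnl":32,"woi":73}
After op 17 (add /gop 98): {"c":62,"gop":98,"ke":59,"o":38,"oim":9,"pm":11,"tnl":32,"woi":73}
After op 18 (add /hxj 0): {"c":62,"gop":98,"hxj":0,"ke":59,"o":38,"oim":9,"pm":11,"tnl":32,"woi":73}
Size at the root: 9

Answer: 9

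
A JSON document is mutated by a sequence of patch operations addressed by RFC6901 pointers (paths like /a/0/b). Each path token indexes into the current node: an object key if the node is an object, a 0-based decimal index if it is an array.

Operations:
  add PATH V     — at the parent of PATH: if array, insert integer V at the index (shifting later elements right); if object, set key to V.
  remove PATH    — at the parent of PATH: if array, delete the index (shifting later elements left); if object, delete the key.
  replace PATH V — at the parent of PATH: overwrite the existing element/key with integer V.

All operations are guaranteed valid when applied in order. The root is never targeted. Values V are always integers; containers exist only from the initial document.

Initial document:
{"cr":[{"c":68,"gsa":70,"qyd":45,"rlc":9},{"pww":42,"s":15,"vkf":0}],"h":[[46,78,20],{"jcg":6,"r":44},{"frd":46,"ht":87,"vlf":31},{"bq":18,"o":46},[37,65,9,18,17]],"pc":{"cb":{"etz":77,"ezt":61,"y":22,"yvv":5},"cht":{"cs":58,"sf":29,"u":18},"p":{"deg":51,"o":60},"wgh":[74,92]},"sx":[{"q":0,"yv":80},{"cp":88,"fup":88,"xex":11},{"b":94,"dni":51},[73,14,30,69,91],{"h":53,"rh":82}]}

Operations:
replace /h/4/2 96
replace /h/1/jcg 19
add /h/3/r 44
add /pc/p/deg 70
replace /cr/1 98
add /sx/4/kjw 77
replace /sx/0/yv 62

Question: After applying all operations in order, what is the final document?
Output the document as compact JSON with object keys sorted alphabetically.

Answer: {"cr":[{"c":68,"gsa":70,"qyd":45,"rlc":9},98],"h":[[46,78,20],{"jcg":19,"r":44},{"frd":46,"ht":87,"vlf":31},{"bq":18,"o":46,"r":44},[37,65,96,18,17]],"pc":{"cb":{"etz":77,"ezt":61,"y":22,"yvv":5},"cht":{"cs":58,"sf":29,"u":18},"p":{"deg":70,"o":60},"wgh":[74,92]},"sx":[{"q":0,"yv":62},{"cp":88,"fup":88,"xex":11},{"b":94,"dni":51},[73,14,30,69,91],{"h":53,"kjw":77,"rh":82}]}

Derivation:
After op 1 (replace /h/4/2 96): {"cr":[{"c":68,"gsa":70,"qyd":45,"rlc":9},{"pww":42,"s":15,"vkf":0}],"h":[[46,78,20],{"jcg":6,"r":44},{"frd":46,"ht":87,"vlf":31},{"bq":18,"o":46},[37,65,96,18,17]],"pc":{"cb":{"etz":77,"ezt":61,"y":22,"yvv":5},"cht":{"cs":58,"sf":29,"u":18},"p":{"deg":51,"o":60},"wgh":[74,92]},"sx":[{"q":0,"yv":80},{"cp":88,"fup":88,"xex":11},{"b":94,"dni":51},[73,14,30,69,91],{"h":53,"rh":82}]}
After op 2 (replace /h/1/jcg 19): {"cr":[{"c":68,"gsa":70,"qyd":45,"rlc":9},{"pww":42,"s":15,"vkf":0}],"h":[[46,78,20],{"jcg":19,"r":44},{"frd":46,"ht":87,"vlf":31},{"bq":18,"o":46},[37,65,96,18,17]],"pc":{"cb":{"etz":77,"ezt":61,"y":22,"yvv":5},"cht":{"cs":58,"sf":29,"u":18},"p":{"deg":51,"o":60},"wgh":[74,92]},"sx":[{"q":0,"yv":80},{"cp":88,"fup":88,"xex":11},{"b":94,"dni":51},[73,14,30,69,91],{"h":53,"rh":82}]}
After op 3 (add /h/3/r 44): {"cr":[{"c":68,"gsa":70,"qyd":45,"rlc":9},{"pww":42,"s":15,"vkf":0}],"h":[[46,78,20],{"jcg":19,"r":44},{"frd":46,"ht":87,"vlf":31},{"bq":18,"o":46,"r":44},[37,65,96,18,17]],"pc":{"cb":{"etz":77,"ezt":61,"y":22,"yvv":5},"cht":{"cs":58,"sf":29,"u":18},"p":{"deg":51,"o":60},"wgh":[74,92]},"sx":[{"q":0,"yv":80},{"cp":88,"fup":88,"xex":11},{"b":94,"dni":51},[73,14,30,69,91],{"h":53,"rh":82}]}
After op 4 (add /pc/p/deg 70): {"cr":[{"c":68,"gsa":70,"qyd":45,"rlc":9},{"pww":42,"s":15,"vkf":0}],"h":[[46,78,20],{"jcg":19,"r":44},{"frd":46,"ht":87,"vlf":31},{"bq":18,"o":46,"r":44},[37,65,96,18,17]],"pc":{"cb":{"etz":77,"ezt":61,"y":22,"yvv":5},"cht":{"cs":58,"sf":29,"u":18},"p":{"deg":70,"o":60},"wgh":[74,92]},"sx":[{"q":0,"yv":80},{"cp":88,"fup":88,"xex":11},{"b":94,"dni":51},[73,14,30,69,91],{"h":53,"rh":82}]}
After op 5 (replace /cr/1 98): {"cr":[{"c":68,"gsa":70,"qyd":45,"rlc":9},98],"h":[[46,78,20],{"jcg":19,"r":44},{"frd":46,"ht":87,"vlf":31},{"bq":18,"o":46,"r":44},[37,65,96,18,17]],"pc":{"cb":{"etz":77,"ezt":61,"y":22,"yvv":5},"cht":{"cs":58,"sf":29,"u":18},"p":{"deg":70,"o":60},"wgh":[74,92]},"sx":[{"q":0,"yv":80},{"cp":88,"fup":88,"xex":11},{"b":94,"dni":51},[73,14,30,69,91],{"h":53,"rh":82}]}
After op 6 (add /sx/4/kjw 77): {"cr":[{"c":68,"gsa":70,"qyd":45,"rlc":9},98],"h":[[46,78,20],{"jcg":19,"r":44},{"frd":46,"ht":87,"vlf":31},{"bq":18,"o":46,"r":44},[37,65,96,18,17]],"pc":{"cb":{"etz":77,"ezt":61,"y":22,"yvv":5},"cht":{"cs":58,"sf":29,"u":18},"p":{"deg":70,"o":60},"wgh":[74,92]},"sx":[{"q":0,"yv":80},{"cp":88,"fup":88,"xex":11},{"b":94,"dni":51},[73,14,30,69,91],{"h":53,"kjw":77,"rh":82}]}
After op 7 (replace /sx/0/yv 62): {"cr":[{"c":68,"gsa":70,"qyd":45,"rlc":9},98],"h":[[46,78,20],{"jcg":19,"r":44},{"frd":46,"ht":87,"vlf":31},{"bq":18,"o":46,"r":44},[37,65,96,18,17]],"pc":{"cb":{"etz":77,"ezt":61,"y":22,"yvv":5},"cht":{"cs":58,"sf":29,"u":18},"p":{"deg":70,"o":60},"wgh":[74,92]},"sx":[{"q":0,"yv":62},{"cp":88,"fup":88,"xex":11},{"b":94,"dni":51},[73,14,30,69,91],{"h":53,"kjw":77,"rh":82}]}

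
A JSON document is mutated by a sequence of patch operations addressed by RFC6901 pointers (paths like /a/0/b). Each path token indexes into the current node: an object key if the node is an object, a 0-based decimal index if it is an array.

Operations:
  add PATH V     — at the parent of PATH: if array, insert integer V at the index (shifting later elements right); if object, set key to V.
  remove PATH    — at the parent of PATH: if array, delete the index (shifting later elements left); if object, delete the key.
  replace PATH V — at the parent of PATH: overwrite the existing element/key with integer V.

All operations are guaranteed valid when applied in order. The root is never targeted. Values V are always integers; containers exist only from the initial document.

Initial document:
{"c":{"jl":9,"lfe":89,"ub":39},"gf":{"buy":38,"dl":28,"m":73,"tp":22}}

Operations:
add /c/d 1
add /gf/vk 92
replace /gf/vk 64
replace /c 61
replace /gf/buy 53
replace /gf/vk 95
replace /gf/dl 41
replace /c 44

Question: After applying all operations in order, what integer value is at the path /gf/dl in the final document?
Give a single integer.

After op 1 (add /c/d 1): {"c":{"d":1,"jl":9,"lfe":89,"ub":39},"gf":{"buy":38,"dl":28,"m":73,"tp":22}}
After op 2 (add /gf/vk 92): {"c":{"d":1,"jl":9,"lfe":89,"ub":39},"gf":{"buy":38,"dl":28,"m":73,"tp":22,"vk":92}}
After op 3 (replace /gf/vk 64): {"c":{"d":1,"jl":9,"lfe":89,"ub":39},"gf":{"buy":38,"dl":28,"m":73,"tp":22,"vk":64}}
After op 4 (replace /c 61): {"c":61,"gf":{"buy":38,"dl":28,"m":73,"tp":22,"vk":64}}
After op 5 (replace /gf/buy 53): {"c":61,"gf":{"buy":53,"dl":28,"m":73,"tp":22,"vk":64}}
After op 6 (replace /gf/vk 95): {"c":61,"gf":{"buy":53,"dl":28,"m":73,"tp":22,"vk":95}}
After op 7 (replace /gf/dl 41): {"c":61,"gf":{"buy":53,"dl":41,"m":73,"tp":22,"vk":95}}
After op 8 (replace /c 44): {"c":44,"gf":{"buy":53,"dl":41,"m":73,"tp":22,"vk":95}}
Value at /gf/dl: 41

Answer: 41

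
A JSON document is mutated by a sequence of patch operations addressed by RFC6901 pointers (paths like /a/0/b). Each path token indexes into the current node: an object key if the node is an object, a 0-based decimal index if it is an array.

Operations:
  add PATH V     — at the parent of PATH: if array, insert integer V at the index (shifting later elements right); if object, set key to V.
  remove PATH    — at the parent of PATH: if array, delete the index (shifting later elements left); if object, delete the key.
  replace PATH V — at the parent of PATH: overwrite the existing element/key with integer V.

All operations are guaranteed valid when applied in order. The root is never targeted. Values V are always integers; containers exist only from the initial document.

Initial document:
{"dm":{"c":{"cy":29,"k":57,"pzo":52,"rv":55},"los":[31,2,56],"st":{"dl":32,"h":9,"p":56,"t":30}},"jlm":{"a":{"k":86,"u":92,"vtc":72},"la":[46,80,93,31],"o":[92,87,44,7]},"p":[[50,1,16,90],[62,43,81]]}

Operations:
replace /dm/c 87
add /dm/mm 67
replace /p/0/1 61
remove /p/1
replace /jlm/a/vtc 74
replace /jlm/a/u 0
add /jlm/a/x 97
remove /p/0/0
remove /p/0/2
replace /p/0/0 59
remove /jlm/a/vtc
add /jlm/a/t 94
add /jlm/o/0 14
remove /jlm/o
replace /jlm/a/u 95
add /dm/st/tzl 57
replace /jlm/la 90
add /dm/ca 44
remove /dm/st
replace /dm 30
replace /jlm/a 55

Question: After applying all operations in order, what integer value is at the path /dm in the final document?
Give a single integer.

After op 1 (replace /dm/c 87): {"dm":{"c":87,"los":[31,2,56],"st":{"dl":32,"h":9,"p":56,"t":30}},"jlm":{"a":{"k":86,"u":92,"vtc":72},"la":[46,80,93,31],"o":[92,87,44,7]},"p":[[50,1,16,90],[62,43,81]]}
After op 2 (add /dm/mm 67): {"dm":{"c":87,"los":[31,2,56],"mm":67,"st":{"dl":32,"h":9,"p":56,"t":30}},"jlm":{"a":{"k":86,"u":92,"vtc":72},"la":[46,80,93,31],"o":[92,87,44,7]},"p":[[50,1,16,90],[62,43,81]]}
After op 3 (replace /p/0/1 61): {"dm":{"c":87,"los":[31,2,56],"mm":67,"st":{"dl":32,"h":9,"p":56,"t":30}},"jlm":{"a":{"k":86,"u":92,"vtc":72},"la":[46,80,93,31],"o":[92,87,44,7]},"p":[[50,61,16,90],[62,43,81]]}
After op 4 (remove /p/1): {"dm":{"c":87,"los":[31,2,56],"mm":67,"st":{"dl":32,"h":9,"p":56,"t":30}},"jlm":{"a":{"k":86,"u":92,"vtc":72},"la":[46,80,93,31],"o":[92,87,44,7]},"p":[[50,61,16,90]]}
After op 5 (replace /jlm/a/vtc 74): {"dm":{"c":87,"los":[31,2,56],"mm":67,"st":{"dl":32,"h":9,"p":56,"t":30}},"jlm":{"a":{"k":86,"u":92,"vtc":74},"la":[46,80,93,31],"o":[92,87,44,7]},"p":[[50,61,16,90]]}
After op 6 (replace /jlm/a/u 0): {"dm":{"c":87,"los":[31,2,56],"mm":67,"st":{"dl":32,"h":9,"p":56,"t":30}},"jlm":{"a":{"k":86,"u":0,"vtc":74},"la":[46,80,93,31],"o":[92,87,44,7]},"p":[[50,61,16,90]]}
After op 7 (add /jlm/a/x 97): {"dm":{"c":87,"los":[31,2,56],"mm":67,"st":{"dl":32,"h":9,"p":56,"t":30}},"jlm":{"a":{"k":86,"u":0,"vtc":74,"x":97},"la":[46,80,93,31],"o":[92,87,44,7]},"p":[[50,61,16,90]]}
After op 8 (remove /p/0/0): {"dm":{"c":87,"los":[31,2,56],"mm":67,"st":{"dl":32,"h":9,"p":56,"t":30}},"jlm":{"a":{"k":86,"u":0,"vtc":74,"x":97},"la":[46,80,93,31],"o":[92,87,44,7]},"p":[[61,16,90]]}
After op 9 (remove /p/0/2): {"dm":{"c":87,"los":[31,2,56],"mm":67,"st":{"dl":32,"h":9,"p":56,"t":30}},"jlm":{"a":{"k":86,"u":0,"vtc":74,"x":97},"la":[46,80,93,31],"o":[92,87,44,7]},"p":[[61,16]]}
After op 10 (replace /p/0/0 59): {"dm":{"c":87,"los":[31,2,56],"mm":67,"st":{"dl":32,"h":9,"p":56,"t":30}},"jlm":{"a":{"k":86,"u":0,"vtc":74,"x":97},"la":[46,80,93,31],"o":[92,87,44,7]},"p":[[59,16]]}
After op 11 (remove /jlm/a/vtc): {"dm":{"c":87,"los":[31,2,56],"mm":67,"st":{"dl":32,"h":9,"p":56,"t":30}},"jlm":{"a":{"k":86,"u":0,"x":97},"la":[46,80,93,31],"o":[92,87,44,7]},"p":[[59,16]]}
After op 12 (add /jlm/a/t 94): {"dm":{"c":87,"los":[31,2,56],"mm":67,"st":{"dl":32,"h":9,"p":56,"t":30}},"jlm":{"a":{"k":86,"t":94,"u":0,"x":97},"la":[46,80,93,31],"o":[92,87,44,7]},"p":[[59,16]]}
After op 13 (add /jlm/o/0 14): {"dm":{"c":87,"los":[31,2,56],"mm":67,"st":{"dl":32,"h":9,"p":56,"t":30}},"jlm":{"a":{"k":86,"t":94,"u":0,"x":97},"la":[46,80,93,31],"o":[14,92,87,44,7]},"p":[[59,16]]}
After op 14 (remove /jlm/o): {"dm":{"c":87,"los":[31,2,56],"mm":67,"st":{"dl":32,"h":9,"p":56,"t":30}},"jlm":{"a":{"k":86,"t":94,"u":0,"x":97},"la":[46,80,93,31]},"p":[[59,16]]}
After op 15 (replace /jlm/a/u 95): {"dm":{"c":87,"los":[31,2,56],"mm":67,"st":{"dl":32,"h":9,"p":56,"t":30}},"jlm":{"a":{"k":86,"t":94,"u":95,"x":97},"la":[46,80,93,31]},"p":[[59,16]]}
After op 16 (add /dm/st/tzl 57): {"dm":{"c":87,"los":[31,2,56],"mm":67,"st":{"dl":32,"h":9,"p":56,"t":30,"tzl":57}},"jlm":{"a":{"k":86,"t":94,"u":95,"x":97},"la":[46,80,93,31]},"p":[[59,16]]}
After op 17 (replace /jlm/la 90): {"dm":{"c":87,"los":[31,2,56],"mm":67,"st":{"dl":32,"h":9,"p":56,"t":30,"tzl":57}},"jlm":{"a":{"k":86,"t":94,"u":95,"x":97},"la":90},"p":[[59,16]]}
After op 18 (add /dm/ca 44): {"dm":{"c":87,"ca":44,"los":[31,2,56],"mm":67,"st":{"dl":32,"h":9,"p":56,"t":30,"tzl":57}},"jlm":{"a":{"k":86,"t":94,"u":95,"x":97},"la":90},"p":[[59,16]]}
After op 19 (remove /dm/st): {"dm":{"c":87,"ca":44,"los":[31,2,56],"mm":67},"jlm":{"a":{"k":86,"t":94,"u":95,"x":97},"la":90},"p":[[59,16]]}
After op 20 (replace /dm 30): {"dm":30,"jlm":{"a":{"k":86,"t":94,"u":95,"x":97},"la":90},"p":[[59,16]]}
After op 21 (replace /jlm/a 55): {"dm":30,"jlm":{"a":55,"la":90},"p":[[59,16]]}
Value at /dm: 30

Answer: 30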